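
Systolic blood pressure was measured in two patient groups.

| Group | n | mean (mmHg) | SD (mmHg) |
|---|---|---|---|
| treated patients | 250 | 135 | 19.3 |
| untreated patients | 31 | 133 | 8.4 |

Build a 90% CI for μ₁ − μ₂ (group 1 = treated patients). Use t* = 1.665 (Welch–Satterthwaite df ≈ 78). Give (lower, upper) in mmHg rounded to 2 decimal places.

(-1.23, 5.23)

Per-group SEs: s₁/√n₁ = 19.3/√250 = 1.2206, s₂/√n₂ = 8.4/√31 = 1.5087.
Unpooled SE of the difference: √(1.48986436 + 2.27617569) = 1.9406.
Margin of error = t* · SE = 1.665 × 1.9406 = 3.2311.
x̄₁ − x̄₂ = 135 − 133 = 2.0000.
CI: 2.0000 ± 3.2311 = (-1.23, 5.23).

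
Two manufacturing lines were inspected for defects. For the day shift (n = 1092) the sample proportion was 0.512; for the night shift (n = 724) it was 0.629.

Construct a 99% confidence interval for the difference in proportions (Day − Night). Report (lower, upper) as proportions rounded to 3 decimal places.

(-0.177, -0.057)

The two standard errors are √(0.5120×0.4880/1092) = 0.01513 and √(0.6290×0.3710/724) = 0.01795.
Because the samples are independent, SE_diff = √(0.01513² + 0.01795²) = 0.02348.
Using z* = 2.576 for 99%, ME = 2.576 × 0.02348 = 0.06048.
p̂₁ − p̂₂ = -0.1170; interval -0.1170 ± 0.06048 gives (-0.177, -0.057).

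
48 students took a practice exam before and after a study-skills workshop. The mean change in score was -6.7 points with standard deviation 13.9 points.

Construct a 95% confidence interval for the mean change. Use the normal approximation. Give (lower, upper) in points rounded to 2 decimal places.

(-10.63, -2.77)

This is a matched-pairs design, so SE = s_d/√n = 13.9/√48 = 2.0063.
Margin = 1.960 × 2.0063 = 3.9323; the interval is -6.7 ± 3.9323 = (-10.63, -2.77).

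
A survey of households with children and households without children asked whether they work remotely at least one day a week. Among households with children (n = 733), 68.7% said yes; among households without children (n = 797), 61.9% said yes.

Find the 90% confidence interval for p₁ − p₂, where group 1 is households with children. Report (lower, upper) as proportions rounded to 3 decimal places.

(0.028, 0.108)

The two standard errors are √(0.6870×0.3130/733) = 0.01713 and √(0.6190×0.3810/797) = 0.01720.
Because the samples are independent, SE_diff = √(0.01713² + 0.01720²) = 0.02428.
Using z* = 1.645 for 90%, ME = 1.645 × 0.02428 = 0.03994.
p̂₁ − p̂₂ = 0.0680; interval 0.0680 ± 0.03994 gives (0.028, 0.108).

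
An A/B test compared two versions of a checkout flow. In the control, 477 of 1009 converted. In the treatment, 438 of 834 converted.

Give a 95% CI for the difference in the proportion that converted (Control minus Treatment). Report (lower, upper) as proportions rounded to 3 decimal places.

First, p̂₁ = 477/1009 = 0.4727; p̂₂ = 438/834 = 0.5252.
The two standard errors are √(0.4727×0.5273/1009) = 0.01572 and √(0.5252×0.4748/834) = 0.01729.
Because the samples are independent, SE_diff = √(0.01572² + 0.01729²) = 0.02337.
Using z* = 1.960 for 95%, ME = 1.960 × 0.02337 = 0.04581.
p̂₁ − p̂₂ = -0.0525; interval -0.0525 ± 0.04581 gives (-0.098, -0.007).

(-0.098, -0.007)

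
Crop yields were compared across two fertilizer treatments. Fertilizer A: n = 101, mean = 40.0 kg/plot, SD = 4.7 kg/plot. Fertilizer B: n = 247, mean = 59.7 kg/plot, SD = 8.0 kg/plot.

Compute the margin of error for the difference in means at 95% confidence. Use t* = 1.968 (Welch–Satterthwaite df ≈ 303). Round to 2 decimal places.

Standard errors of each mean: 4.7/√101 = 0.4677 and 8.0/√247 = 0.5090.
SE(x̄₁ − x̄₂) = √(0.4677² + 0.5090²) = 0.6912 for independent samples with unequal variances.
With t* = 1.968, the margin is 1.968 × 0.6912 = 1.3603.

1.36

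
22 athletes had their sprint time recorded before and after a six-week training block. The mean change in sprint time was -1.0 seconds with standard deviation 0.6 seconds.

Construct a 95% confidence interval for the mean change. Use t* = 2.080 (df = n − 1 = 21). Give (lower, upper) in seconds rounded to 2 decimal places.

Paired design: SE = s_d/√n = 0.6/√22 = 0.1279.
t* = 2.080; margin of error = 2.080 × 0.1279 = 0.2660.
-1.0 ± 0.2660 → (-1.27, -0.73).

(-1.27, -0.73)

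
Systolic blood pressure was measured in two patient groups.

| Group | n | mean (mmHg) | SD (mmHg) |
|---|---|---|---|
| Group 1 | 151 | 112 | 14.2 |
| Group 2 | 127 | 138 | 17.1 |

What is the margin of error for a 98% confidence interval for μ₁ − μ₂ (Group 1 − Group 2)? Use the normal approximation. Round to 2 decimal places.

Per-group SEs: s₁/√n₁ = 14.2/√151 = 1.1556, s₂/√n₂ = 17.1/√127 = 1.5174.
Unpooled SE of the difference: √(1.33541136 + 2.30250276) = 1.9073.
Margin of error = z* · SE = 2.326 × 1.9073 = 4.4364.

4.44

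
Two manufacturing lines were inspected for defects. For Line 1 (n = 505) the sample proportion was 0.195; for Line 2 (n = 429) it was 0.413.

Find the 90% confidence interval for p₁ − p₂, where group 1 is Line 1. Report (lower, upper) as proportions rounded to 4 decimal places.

(-0.2667, -0.1693)

The two standard errors are √(0.1950×0.8050/505) = 0.01763 and √(0.4130×0.5870/429) = 0.02377.
Because the samples are independent, SE_diff = √(0.01763² + 0.02377²) = 0.02959.
Using z* = 1.645 for 90%, ME = 1.645 × 0.02959 = 0.04868.
p̂₁ − p̂₂ = -0.2180; interval -0.2180 ± 0.04868 gives (-0.2667, -0.1693).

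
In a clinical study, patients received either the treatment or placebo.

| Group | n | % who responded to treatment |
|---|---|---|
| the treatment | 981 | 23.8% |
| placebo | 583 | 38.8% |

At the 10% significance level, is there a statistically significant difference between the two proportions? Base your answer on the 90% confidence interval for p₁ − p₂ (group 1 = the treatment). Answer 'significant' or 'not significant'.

significant

SE₁ = √(p̂₁(1−p̂₁)/n₁) = √(0.2380·0.7620/981) = 0.01360; SE₂ = √(0.3880·0.6120/583) = 0.02018.
Independent samples: SE of the difference = √(SE₁² + SE₂²) = √(0.00018496 + 0.0004072324) = 0.02434.
z* for 90% confidence is 1.645, so the margin of error is 1.645 × 0.02434 = 0.04004.
Point estimate p̂₁ − p̂₂ = 0.2380 − 0.3880 = -0.1500.
-0.1500 ± 0.04004 → (-0.19004, -0.10996).
The interval (-0.19004, -0.10996) does not contain 0, so the difference is significant.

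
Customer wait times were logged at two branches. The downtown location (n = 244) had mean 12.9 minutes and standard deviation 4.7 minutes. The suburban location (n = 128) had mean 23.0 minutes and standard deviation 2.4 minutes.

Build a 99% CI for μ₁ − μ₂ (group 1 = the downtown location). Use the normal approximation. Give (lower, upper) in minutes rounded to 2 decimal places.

SE₁ = s₁/√n₁ = 4.7/√244 = 0.3009; SE₂ = 2.4/√128 = 0.2121.
Independent samples, unequal variances: SE_diff = √(SE₁² + SE₂²) = √(0.09054081 + 0.04498641) = 0.3681.
z* = 2.576, so margin of error = 2.576 × 0.3681 = 0.9482.
Difference in means = 12.9 − 23.0 = -10.1000.
-10.1000 ± 0.9482 → (-11.05, -9.15).

(-11.05, -9.15)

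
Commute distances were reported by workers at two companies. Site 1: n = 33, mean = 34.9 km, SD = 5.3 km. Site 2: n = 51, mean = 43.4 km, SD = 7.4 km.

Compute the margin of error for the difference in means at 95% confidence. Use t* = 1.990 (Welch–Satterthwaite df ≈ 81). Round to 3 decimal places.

2.761

Per-group SEs: s₁/√n₁ = 5.3/√33 = 0.9226, s₂/√n₂ = 7.4/√51 = 1.0362.
Unpooled SE of the difference: √(0.85119076 + 1.07371044) = 1.3874.
Margin of error = t* · SE = 1.990 × 1.3874 = 2.7609.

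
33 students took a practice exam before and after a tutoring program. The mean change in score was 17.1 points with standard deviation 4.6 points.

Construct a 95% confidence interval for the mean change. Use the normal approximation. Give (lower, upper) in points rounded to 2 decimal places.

(15.53, 18.67)

Paired design: SE = s_d/√n = 4.6/√33 = 0.8008.
z* = 1.960; margin of error = 1.960 × 0.8008 = 1.5696.
17.1 ± 1.5696 → (15.53, 18.67).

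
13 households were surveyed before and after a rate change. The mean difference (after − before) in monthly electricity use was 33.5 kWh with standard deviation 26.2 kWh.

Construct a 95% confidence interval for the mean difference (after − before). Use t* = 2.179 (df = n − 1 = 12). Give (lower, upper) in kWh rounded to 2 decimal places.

This is a matched-pairs design, so SE = s_d/√n = 26.2/√13 = 7.2666.
Margin = 2.179 × 7.2666 = 15.8339; the interval is 33.5 ± 15.8339 = (17.67, 49.33).

(17.67, 49.33)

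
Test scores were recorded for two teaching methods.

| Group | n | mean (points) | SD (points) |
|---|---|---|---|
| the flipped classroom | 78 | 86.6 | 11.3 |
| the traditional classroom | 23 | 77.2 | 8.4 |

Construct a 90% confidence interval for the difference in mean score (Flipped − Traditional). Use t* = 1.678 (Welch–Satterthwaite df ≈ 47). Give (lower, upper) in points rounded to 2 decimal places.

(5.76, 13.04)

SE₁ = s₁/√n₁ = 11.3/√78 = 1.2795; SE₂ = 8.4/√23 = 1.7515.
Independent samples, unequal variances: SE_diff = √(SE₁² + SE₂²) = √(1.63712025 + 3.06775225) = 2.1691.
t* = 1.678, so margin of error = 1.678 × 2.1691 = 3.6397.
Difference in means = 86.6 − 77.2 = 9.4000.
9.4000 ± 3.6397 → (5.76, 13.04).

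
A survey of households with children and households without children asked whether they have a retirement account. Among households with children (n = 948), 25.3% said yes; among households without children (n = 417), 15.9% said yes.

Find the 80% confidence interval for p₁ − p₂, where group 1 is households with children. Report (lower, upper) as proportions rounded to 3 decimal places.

SE₁ = √(p̂₁(1−p̂₁)/n₁) = √(0.2530·0.7470/948) = 0.01412; SE₂ = √(0.1590·0.8410/417) = 0.01791.
Independent samples: SE of the difference = √(SE₁² + SE₂²) = √(0.0001993744 + 0.0003207681) = 0.02281.
z* for 80% confidence is 1.282, so the margin of error is 1.282 × 0.02281 = 0.02924.
Point estimate p̂₁ − p̂₂ = 0.2530 − 0.1590 = 0.0940.
0.0940 ± 0.02924 → (0.065, 0.123).

(0.065, 0.123)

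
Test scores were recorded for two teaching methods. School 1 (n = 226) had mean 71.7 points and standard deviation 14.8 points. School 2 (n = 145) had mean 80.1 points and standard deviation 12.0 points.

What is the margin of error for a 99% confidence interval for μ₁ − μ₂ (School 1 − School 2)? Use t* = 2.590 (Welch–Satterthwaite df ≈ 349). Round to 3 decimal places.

3.628

SE₁ = s₁/√n₁ = 14.8/√226 = 0.9845; SE₂ = 12.0/√145 = 0.9965.
Independent samples, unequal variances: SE_diff = √(SE₁² + SE₂²) = √(0.96924025 + 0.99301225) = 1.4008.
t* = 2.590, so margin of error = 2.590 × 1.4008 = 3.6281.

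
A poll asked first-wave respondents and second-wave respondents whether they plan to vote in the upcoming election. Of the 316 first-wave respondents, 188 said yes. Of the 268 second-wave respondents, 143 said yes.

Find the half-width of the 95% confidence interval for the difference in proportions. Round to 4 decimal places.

0.0806

First, p̂₁ = 188/316 = 0.5949; p̂₂ = 143/268 = 0.5336.
The two standard errors are √(0.5949×0.4051/316) = 0.02762 and √(0.5336×0.4664/268) = 0.03047.
Because the samples are independent, SE_diff = √(0.02762² + 0.03047²) = 0.04113.
Using z* = 1.960 for 95%, ME = 1.960 × 0.04113 = 0.08061.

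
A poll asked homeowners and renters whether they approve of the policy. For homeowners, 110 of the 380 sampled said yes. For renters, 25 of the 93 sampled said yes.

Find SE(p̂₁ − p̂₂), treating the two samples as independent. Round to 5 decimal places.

0.05152

p̂₁ = 110/380 = 0.2895 and p̂₂ = 25/93 = 0.2688.
SE₁ = √(p̂₁(1−p̂₁)/n₁) = √(0.2895·0.7105/380) = 0.02327; SE₂ = √(0.2688·0.7312/93) = 0.04597.
Independent samples: SE of the difference = √(SE₁² + SE₂²) = √(0.0005414929 + 0.0021132409) = 0.05152.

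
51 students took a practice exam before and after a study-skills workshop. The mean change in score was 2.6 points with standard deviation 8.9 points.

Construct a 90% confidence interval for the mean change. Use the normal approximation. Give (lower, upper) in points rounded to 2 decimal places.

(0.55, 4.65)

This is a matched-pairs design, so SE = s_d/√n = 8.9/√51 = 1.2462.
Margin = 1.645 × 1.2462 = 2.0500; the interval is 2.6 ± 2.0500 = (0.55, 4.65).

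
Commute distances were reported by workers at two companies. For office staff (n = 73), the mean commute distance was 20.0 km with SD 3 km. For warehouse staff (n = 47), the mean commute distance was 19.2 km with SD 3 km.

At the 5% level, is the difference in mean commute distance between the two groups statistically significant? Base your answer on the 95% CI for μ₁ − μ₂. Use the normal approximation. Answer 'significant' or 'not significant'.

Standard errors of each mean: 3/√73 = 0.3511 and 3/√47 = 0.4376.
SE(x̄₁ − x̄₂) = √(0.3511² + 0.4376²) = 0.5610 for independent samples with unequal variances.
With z* = 1.960, the margin is 1.960 × 0.5610 = 1.0996.
x̄₁ − x̄₂ = 20.0 − 19.2 = 0.8000; the interval is 0.8000 ± 1.0996 = (-0.2996, 1.8996).
The interval (-0.2996, 1.8996) contains 0, so the difference is not significant.

not significant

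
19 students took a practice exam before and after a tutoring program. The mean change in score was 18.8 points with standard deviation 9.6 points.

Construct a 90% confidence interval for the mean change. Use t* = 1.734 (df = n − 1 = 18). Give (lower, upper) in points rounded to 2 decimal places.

(14.98, 22.62)

Paired design: SE = s_d/√n = 9.6/√19 = 2.2024.
t* = 1.734; margin of error = 1.734 × 2.2024 = 3.8190.
18.8 ± 3.8190 → (14.98, 22.62).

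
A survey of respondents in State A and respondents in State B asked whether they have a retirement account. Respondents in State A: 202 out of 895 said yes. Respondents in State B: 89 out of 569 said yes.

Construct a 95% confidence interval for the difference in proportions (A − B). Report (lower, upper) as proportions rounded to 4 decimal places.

p̂₁ = 202/895 = 0.2257 and p̂₂ = 89/569 = 0.1564.
SE₁ = √(p̂₁(1−p̂₁)/n₁) = √(0.2257·0.7743/895) = 0.01397; SE₂ = √(0.1564·0.8436/569) = 0.01523.
Independent samples: SE of the difference = √(SE₁² + SE₂²) = √(0.0001951609 + 0.0002319529) = 0.02067.
z* for 95% confidence is 1.960, so the margin of error is 1.960 × 0.02067 = 0.04051.
Point estimate p̂₁ − p̂₂ = 0.2257 − 0.1564 = 0.0693.
0.0693 ± 0.04051 → (0.0288, 0.1098).

(0.0288, 0.1098)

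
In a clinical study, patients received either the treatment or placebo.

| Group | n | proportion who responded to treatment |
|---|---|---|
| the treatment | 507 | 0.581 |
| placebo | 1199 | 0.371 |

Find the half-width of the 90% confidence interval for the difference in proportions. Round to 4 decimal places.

SE₁ = √(p̂₁(1−p̂₁)/n₁) = √(0.5810·0.4190/507) = 0.02191; SE₂ = √(0.3710·0.6290/1199) = 0.01395.
Independent samples: SE of the difference = √(SE₁² + SE₂²) = √(0.0004800481 + 0.0001946025) = 0.02597.
z* for 90% confidence is 1.645, so the margin of error is 1.645 × 0.02597 = 0.04272.

0.0427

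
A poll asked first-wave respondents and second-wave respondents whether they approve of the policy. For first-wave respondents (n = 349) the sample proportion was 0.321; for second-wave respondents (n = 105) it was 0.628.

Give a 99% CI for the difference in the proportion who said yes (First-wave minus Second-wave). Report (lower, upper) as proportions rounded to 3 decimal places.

The two standard errors are √(0.3210×0.6790/349) = 0.02499 and √(0.6280×0.3720/105) = 0.04717.
Because the samples are independent, SE_diff = √(0.02499² + 0.04717²) = 0.05338.
Using z* = 2.576 for 99%, ME = 2.576 × 0.05338 = 0.13751.
p̂₁ − p̂₂ = -0.3070; interval -0.3070 ± 0.13751 gives (-0.445, -0.169).

(-0.445, -0.169)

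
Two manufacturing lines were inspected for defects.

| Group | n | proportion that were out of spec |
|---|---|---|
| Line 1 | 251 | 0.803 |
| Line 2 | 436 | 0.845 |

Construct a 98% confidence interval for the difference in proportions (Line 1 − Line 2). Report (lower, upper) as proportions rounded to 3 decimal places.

(-0.113, 0.029)

Each SE is √(p̂(1−p̂)/n): √(0.8030·0.1970/251) = 0.02510 and √(0.8450·0.1550/436) = 0.01733.
SE(p̂₁ − p̂₂) = √(SE₁² + SE₂²) = √(0.00063001 + 0.0003003289) = 0.03050, since the two samples are independent.
At 98% confidence z* = 2.326; margin = 2.326 × 0.03050 = 0.07094.
The difference is 0.8030 − 0.8450 = -0.0420, so the interval is -0.0420 ± 0.07094 = (-0.113, 0.029).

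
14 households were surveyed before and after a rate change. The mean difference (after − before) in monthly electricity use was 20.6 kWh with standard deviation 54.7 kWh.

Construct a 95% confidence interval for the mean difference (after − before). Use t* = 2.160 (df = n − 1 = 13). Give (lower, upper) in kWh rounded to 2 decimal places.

(-10.98, 52.18)

This is a matched-pairs design, so SE = s_d/√n = 54.7/√14 = 14.6192.
Margin = 2.160 × 14.6192 = 31.5775; the interval is 20.6 ± 31.5775 = (-10.98, 52.18).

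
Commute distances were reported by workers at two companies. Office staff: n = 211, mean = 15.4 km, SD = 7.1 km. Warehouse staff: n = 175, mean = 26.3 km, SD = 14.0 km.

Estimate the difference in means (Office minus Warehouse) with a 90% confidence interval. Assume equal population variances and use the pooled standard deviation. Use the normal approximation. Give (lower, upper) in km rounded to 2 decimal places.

s_p = √[((n₁−1)s₁² + (n₂−1)s₂²)/(n₁+n₂−2)] = √[(210·7.1² + 174·14.0²)/384] = 10.7880.
SE = 10.7880·√(1/211 + 1/175) = 1.1030.
With z* = 1.645, margin = 1.645 × 1.1030 = 1.8144.
x̄₁ − x̄₂ = 15.4 − 26.3 = -10.9000; interval -10.9000 ± 1.8144 = (-12.71, -9.09).

(-12.71, -9.09)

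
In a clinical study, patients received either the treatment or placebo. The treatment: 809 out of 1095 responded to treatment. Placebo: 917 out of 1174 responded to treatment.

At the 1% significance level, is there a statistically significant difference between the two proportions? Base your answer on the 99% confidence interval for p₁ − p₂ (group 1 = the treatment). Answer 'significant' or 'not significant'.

not significant

First, p̂₁ = 809/1095 = 0.7388; p̂₂ = 917/1174 = 0.7811.
The two standard errors are √(0.7388×0.2612/1095) = 0.01328 and √(0.7811×0.2189/1174) = 0.01207.
Because the samples are independent, SE_diff = √(0.01328² + 0.01207²) = 0.01795.
Using z* = 2.576 for 99%, ME = 2.576 × 0.01795 = 0.04624.
p̂₁ − p̂₂ = -0.0423; interval -0.0423 ± 0.04624 gives (-0.08854, 0.00394).
The interval (-0.08854, 0.00394) contains 0, so the difference is not significant.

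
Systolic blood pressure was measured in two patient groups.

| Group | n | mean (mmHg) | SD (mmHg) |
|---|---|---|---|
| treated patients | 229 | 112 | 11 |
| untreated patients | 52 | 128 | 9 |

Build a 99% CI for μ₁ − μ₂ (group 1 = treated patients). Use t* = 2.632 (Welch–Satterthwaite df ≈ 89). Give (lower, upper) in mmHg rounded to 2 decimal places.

(-19.80, -12.20)

Standard errors of each mean: 11/√229 = 0.7269 and 9/√52 = 1.2481.
SE(x̄₁ − x̄₂) = √(0.7269² + 1.2481²) = 1.4443 for independent samples with unequal variances.
With t* = 2.632, the margin is 2.632 × 1.4443 = 3.8014.
x̄₁ − x̄₂ = 112 − 128 = -16.0000; the interval is -16.0000 ± 3.8014 = (-19.80, -12.20).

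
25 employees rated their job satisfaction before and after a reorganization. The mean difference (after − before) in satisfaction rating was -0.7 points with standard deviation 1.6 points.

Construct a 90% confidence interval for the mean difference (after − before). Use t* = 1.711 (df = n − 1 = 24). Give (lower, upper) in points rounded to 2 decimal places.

(-1.25, -0.15)

This is a matched-pairs design, so SE = s_d/√n = 1.6/√25 = 0.3200.
Margin = 1.711 × 0.3200 = 0.5475; the interval is -0.7 ± 0.5475 = (-1.25, -0.15).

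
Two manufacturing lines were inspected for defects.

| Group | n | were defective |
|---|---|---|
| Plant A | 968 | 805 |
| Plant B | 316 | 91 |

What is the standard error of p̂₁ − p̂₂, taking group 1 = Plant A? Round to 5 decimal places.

Sample proportions: 805/968 = 0.8316, 91/316 = 0.2880.
Each SE is √(p̂(1−p̂)/n): √(0.8316·0.1684/968) = 0.01203 and √(0.2880·0.7120/316) = 0.02547.
SE(p̂₁ − p̂₂) = √(SE₁² + SE₂²) = √(0.0001447209 + 0.0006487209) = 0.02817, since the two samples are independent.

0.02817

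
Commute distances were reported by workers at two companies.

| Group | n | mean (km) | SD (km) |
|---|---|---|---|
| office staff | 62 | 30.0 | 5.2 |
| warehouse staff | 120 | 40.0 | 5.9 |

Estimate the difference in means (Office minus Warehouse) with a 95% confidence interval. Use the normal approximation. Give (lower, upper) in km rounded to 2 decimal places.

SE₁ = s₁/√n₁ = 5.2/√62 = 0.6604; SE₂ = 5.9/√120 = 0.5386.
Independent samples, unequal variances: SE_diff = √(SE₁² + SE₂²) = √(0.43612816 + 0.29008996) = 0.8522.
z* = 1.960, so margin of error = 1.960 × 0.8522 = 1.6703.
Difference in means = 30.0 − 40.0 = -10.0000.
-10.0000 ± 1.6703 → (-11.67, -8.33).

(-11.67, -8.33)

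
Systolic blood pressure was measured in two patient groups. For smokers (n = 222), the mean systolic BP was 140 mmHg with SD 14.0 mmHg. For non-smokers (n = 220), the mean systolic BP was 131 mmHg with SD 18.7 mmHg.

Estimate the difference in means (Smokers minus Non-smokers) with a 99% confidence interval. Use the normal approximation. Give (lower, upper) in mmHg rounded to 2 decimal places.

Standard errors of each mean: 14.0/√222 = 0.9396 and 18.7/√220 = 1.2608.
SE(x̄₁ − x̄₂) = √(0.9396² + 1.2608²) = 1.5724 for independent samples with unequal variances.
With z* = 2.576, the margin is 2.576 × 1.5724 = 4.0505.
x̄₁ − x̄₂ = 140 − 131 = 9.0000; the interval is 9.0000 ± 4.0505 = (4.95, 13.05).

(4.95, 13.05)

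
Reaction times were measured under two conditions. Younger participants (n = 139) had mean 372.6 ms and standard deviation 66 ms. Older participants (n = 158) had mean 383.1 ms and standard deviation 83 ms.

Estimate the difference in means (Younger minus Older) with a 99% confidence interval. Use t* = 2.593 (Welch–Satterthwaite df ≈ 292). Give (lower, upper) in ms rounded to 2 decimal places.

SE₁ = s₁/√n₁ = 66/√139 = 5.5980; SE₂ = 83/√158 = 6.6031.
Independent samples, unequal variances: SE_diff = √(SE₁² + SE₂²) = √(31.337604 + 43.60092961) = 8.6567.
t* = 2.593, so margin of error = 2.593 × 8.6567 = 22.4468.
Difference in means = 372.6 − 383.1 = -10.5000.
-10.5000 ± 22.4468 → (-32.95, 11.95).

(-32.95, 11.95)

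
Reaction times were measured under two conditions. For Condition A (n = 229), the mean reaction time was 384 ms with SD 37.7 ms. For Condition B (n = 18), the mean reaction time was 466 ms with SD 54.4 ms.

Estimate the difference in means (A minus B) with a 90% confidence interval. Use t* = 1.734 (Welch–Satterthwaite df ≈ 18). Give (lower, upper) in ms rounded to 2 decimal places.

Per-group SEs: s₁/√n₁ = 37.7/√229 = 2.4913, s₂/√n₂ = 54.4/√18 = 12.8222.
Unpooled SE of the difference: √(6.20657569 + 164.40881284) = 13.0620.
Margin of error = t* · SE = 1.734 × 13.0620 = 22.6495.
x̄₁ − x̄₂ = 384 − 466 = -82.0000.
CI: -82.0000 ± 22.6495 = (-104.65, -59.35).

(-104.65, -59.35)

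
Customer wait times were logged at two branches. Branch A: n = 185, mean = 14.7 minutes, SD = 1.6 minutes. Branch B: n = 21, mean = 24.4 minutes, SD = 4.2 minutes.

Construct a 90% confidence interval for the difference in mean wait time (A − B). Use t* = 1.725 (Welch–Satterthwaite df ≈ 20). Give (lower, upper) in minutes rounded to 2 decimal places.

Standard errors of each mean: 1.6/√185 = 0.1176 and 4.2/√21 = 0.9165.
SE(x̄₁ − x̄₂) = √(0.1176² + 0.9165²) = 0.9240 for independent samples with unequal variances.
With t* = 1.725, the margin is 1.725 × 0.9240 = 1.5939.
x̄₁ − x̄₂ = 14.7 − 24.4 = -9.7000; the interval is -9.7000 ± 1.5939 = (-11.29, -8.11).

(-11.29, -8.11)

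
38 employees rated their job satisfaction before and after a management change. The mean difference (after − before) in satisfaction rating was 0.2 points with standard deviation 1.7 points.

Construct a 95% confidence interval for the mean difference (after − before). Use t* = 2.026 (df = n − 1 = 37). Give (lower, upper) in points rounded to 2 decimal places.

Paired design: SE = s_d/√n = 1.7/√38 = 0.2758.
t* = 2.026; margin of error = 2.026 × 0.2758 = 0.5588.
0.2 ± 0.5588 → (-0.36, 0.76).

(-0.36, 0.76)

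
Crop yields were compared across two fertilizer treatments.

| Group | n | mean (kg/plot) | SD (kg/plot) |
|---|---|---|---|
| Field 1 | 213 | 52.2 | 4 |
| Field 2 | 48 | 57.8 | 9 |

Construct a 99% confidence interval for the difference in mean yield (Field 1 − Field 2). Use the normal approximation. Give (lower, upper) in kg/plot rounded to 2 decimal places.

(-9.02, -2.18)

SE₁ = s₁/√n₁ = 4/√213 = 0.2741; SE₂ = 9/√48 = 1.2990.
Independent samples, unequal variances: SE_diff = √(SE₁² + SE₂²) = √(0.07513081 + 1.687401) = 1.3276.
z* = 2.576, so margin of error = 2.576 × 1.3276 = 3.4199.
Difference in means = 52.2 − 57.8 = -5.6000.
-5.6000 ± 3.4199 → (-9.02, -2.18).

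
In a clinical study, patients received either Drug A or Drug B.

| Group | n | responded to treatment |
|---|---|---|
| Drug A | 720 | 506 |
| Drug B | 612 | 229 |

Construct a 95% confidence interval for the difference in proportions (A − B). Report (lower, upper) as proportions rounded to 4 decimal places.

p̂₁ = 506/720 = 0.7028 and p̂₂ = 229/612 = 0.3742.
SE₁ = √(p̂₁(1−p̂₁)/n₁) = √(0.7028·0.2972/720) = 0.01703; SE₂ = √(0.3742·0.6258/612) = 0.01956.
Independent samples: SE of the difference = √(SE₁² + SE₂²) = √(0.0002900209 + 0.0003825936) = 0.02593.
z* for 95% confidence is 1.960, so the margin of error is 1.960 × 0.02593 = 0.05082.
Point estimate p̂₁ − p̂₂ = 0.7028 − 0.3742 = 0.3286.
0.3286 ± 0.05082 → (0.2778, 0.3794).

(0.2778, 0.3794)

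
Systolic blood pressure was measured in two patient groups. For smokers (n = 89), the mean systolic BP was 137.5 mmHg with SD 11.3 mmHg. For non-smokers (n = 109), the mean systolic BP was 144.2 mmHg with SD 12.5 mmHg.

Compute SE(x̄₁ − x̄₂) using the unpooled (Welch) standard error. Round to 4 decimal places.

1.6936

SE₁ = s₁/√n₁ = 11.3/√89 = 1.1978; SE₂ = 12.5/√109 = 1.1973.
Independent samples, unequal variances: SE_diff = √(SE₁² + SE₂²) = √(1.43472484 + 1.43352729) = 1.6936.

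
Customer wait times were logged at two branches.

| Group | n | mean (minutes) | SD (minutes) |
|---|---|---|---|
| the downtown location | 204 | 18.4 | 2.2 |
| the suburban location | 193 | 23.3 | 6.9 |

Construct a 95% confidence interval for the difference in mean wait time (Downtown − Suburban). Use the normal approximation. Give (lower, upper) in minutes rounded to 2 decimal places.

(-5.92, -3.88)

Per-group SEs: s₁/√n₁ = 2.2/√204 = 0.1540, s₂/√n₂ = 6.9/√193 = 0.4967.
Unpooled SE of the difference: √(0.023716 + 0.24671089) = 0.5200.
Margin of error = z* · SE = 1.960 × 0.5200 = 1.0192.
x̄₁ − x̄₂ = 18.4 − 23.3 = -4.9000.
CI: -4.9000 ± 1.0192 = (-5.92, -3.88).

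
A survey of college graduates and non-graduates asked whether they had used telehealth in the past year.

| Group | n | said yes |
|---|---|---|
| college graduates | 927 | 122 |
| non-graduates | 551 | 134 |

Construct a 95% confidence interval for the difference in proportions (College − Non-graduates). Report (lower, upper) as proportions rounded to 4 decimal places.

(-0.1535, -0.0697)

p̂₁ = 122/927 = 0.1316 and p̂₂ = 134/551 = 0.2432.
SE₁ = √(p̂₁(1−p̂₁)/n₁) = √(0.1316·0.8684/927) = 0.01110; SE₂ = √(0.2432·0.7568/551) = 0.01828.
Independent samples: SE of the difference = √(SE₁² + SE₂²) = √(0.00012321 + 0.0003341584) = 0.02139.
z* for 95% confidence is 1.960, so the margin of error is 1.960 × 0.02139 = 0.04192.
Point estimate p̂₁ − p̂₂ = 0.1316 − 0.2432 = -0.1116.
-0.1116 ± 0.04192 → (-0.1535, -0.0697).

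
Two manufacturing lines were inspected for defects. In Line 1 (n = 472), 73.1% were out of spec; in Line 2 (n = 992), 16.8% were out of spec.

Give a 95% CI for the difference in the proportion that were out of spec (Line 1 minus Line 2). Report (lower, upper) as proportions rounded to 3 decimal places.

(0.517, 0.609)

The two standard errors are √(0.7310×0.2690/472) = 0.02041 and √(0.1680×0.8320/992) = 0.01187.
Because the samples are independent, SE_diff = √(0.02041² + 0.01187²) = 0.02361.
Using z* = 1.960 for 95%, ME = 1.960 × 0.02361 = 0.04628.
p̂₁ − p̂₂ = 0.5630; interval 0.5630 ± 0.04628 gives (0.517, 0.609).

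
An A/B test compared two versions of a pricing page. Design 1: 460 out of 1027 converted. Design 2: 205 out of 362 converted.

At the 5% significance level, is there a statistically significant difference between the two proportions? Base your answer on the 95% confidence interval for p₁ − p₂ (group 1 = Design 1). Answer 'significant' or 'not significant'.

p̂₁ = 460/1027 = 0.4479 and p̂₂ = 205/362 = 0.5663.
SE₁ = √(p̂₁(1−p̂₁)/n₁) = √(0.4479·0.5521/1027) = 0.01552; SE₂ = √(0.5663·0.4337/362) = 0.02605.
Independent samples: SE of the difference = √(SE₁² + SE₂²) = √(0.0002408704 + 0.0006786025) = 0.03032.
z* for 95% confidence is 1.960, so the margin of error is 1.960 × 0.03032 = 0.05943.
Point estimate p̂₁ − p̂₂ = 0.4479 − 0.5663 = -0.1184.
-0.1184 ± 0.05943 → (-0.17783, -0.05897).
The interval (-0.17783, -0.05897) does not contain 0, so the difference is significant.

significant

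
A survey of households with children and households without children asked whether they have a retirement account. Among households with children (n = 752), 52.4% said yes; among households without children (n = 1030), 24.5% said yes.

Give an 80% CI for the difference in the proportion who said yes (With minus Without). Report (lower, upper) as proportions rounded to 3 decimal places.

Each SE is √(p̂(1−p̂)/n): √(0.5240·0.4760/752) = 0.01821 and √(0.2450·0.7550/1030) = 0.01340.
SE(p̂₁ − p̂₂) = √(SE₁² + SE₂²) = √(0.0003316041 + 0.00017956) = 0.02261, since the two samples are independent.
At 80% confidence z* = 1.282; margin = 1.282 × 0.02261 = 0.02899.
The difference is 0.5240 − 0.2450 = 0.2790, so the interval is 0.2790 ± 0.02899 = (0.250, 0.308).

(0.250, 0.308)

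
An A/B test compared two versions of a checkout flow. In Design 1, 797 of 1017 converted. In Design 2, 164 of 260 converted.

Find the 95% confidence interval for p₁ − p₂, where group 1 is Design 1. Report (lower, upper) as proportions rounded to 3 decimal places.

(0.089, 0.217)

Sample proportions: 797/1017 = 0.7837, 164/260 = 0.6308.
Each SE is √(p̂(1−p̂)/n): √(0.7837·0.2163/1017) = 0.01291 and √(0.6308·0.3692/260) = 0.02993.
SE(p̂₁ − p̂₂) = √(SE₁² + SE₂²) = √(0.0001666681 + 0.0008958049) = 0.03260, since the two samples are independent.
At 95% confidence z* = 1.960; margin = 1.960 × 0.03260 = 0.06390.
The difference is 0.7837 − 0.6308 = 0.1529, so the interval is 0.1529 ± 0.06390 = (0.089, 0.217).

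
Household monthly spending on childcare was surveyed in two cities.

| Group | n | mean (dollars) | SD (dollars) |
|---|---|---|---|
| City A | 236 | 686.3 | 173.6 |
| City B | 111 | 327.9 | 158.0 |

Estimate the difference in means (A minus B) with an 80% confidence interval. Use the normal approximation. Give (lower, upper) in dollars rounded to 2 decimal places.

SE₁ = s₁/√n₁ = 173.6/√236 = 11.3004; SE₂ = 158.0/√111 = 14.9967.
Independent samples, unequal variances: SE_diff = √(SE₁² + SE₂²) = √(127.69904016 + 224.90101089) = 18.7776.
z* = 1.282, so margin of error = 1.282 × 18.7776 = 24.0729.
Difference in means = 686.3 − 327.9 = 358.4000.
358.4000 ± 24.0729 → (334.33, 382.47).

(334.33, 382.47)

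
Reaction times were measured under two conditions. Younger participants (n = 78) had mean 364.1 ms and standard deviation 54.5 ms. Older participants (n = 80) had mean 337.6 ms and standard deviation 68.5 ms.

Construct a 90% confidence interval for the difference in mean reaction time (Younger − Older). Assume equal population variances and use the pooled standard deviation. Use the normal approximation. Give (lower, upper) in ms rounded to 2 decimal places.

Pooled variance s_p² = [77·54.5² + 79·68.5²] / (78+80−2) = 3842.2885, so s_p = 61.9862.
SE_diff = s_p·√(1/n₁ + 1/n₂) = 61.9862·√(1/78 + 1/80) = 9.8635.
z* = 1.645; margin = 1.645 × 9.8635 = 16.2255.
Difference = 364.1 − 337.6 = 26.5000.
26.5000 ± 16.2255 → (10.27, 42.73).

(10.27, 42.73)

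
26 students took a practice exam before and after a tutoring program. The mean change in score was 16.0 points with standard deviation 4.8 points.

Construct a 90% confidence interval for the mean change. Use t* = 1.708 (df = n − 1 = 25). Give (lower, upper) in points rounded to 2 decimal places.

Paired design: SE = s_d/√n = 4.8/√26 = 0.9414.
t* = 1.708; margin of error = 1.708 × 0.9414 = 1.6079.
16.0 ± 1.6079 → (14.39, 17.61).

(14.39, 17.61)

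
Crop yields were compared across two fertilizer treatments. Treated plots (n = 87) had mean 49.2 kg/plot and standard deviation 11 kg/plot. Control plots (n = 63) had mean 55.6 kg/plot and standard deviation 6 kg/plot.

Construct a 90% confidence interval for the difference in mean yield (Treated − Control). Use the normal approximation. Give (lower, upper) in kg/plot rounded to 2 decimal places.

(-8.70, -4.10)

SE₁ = s₁/√n₁ = 11/√87 = 1.1793; SE₂ = 6/√63 = 0.7559.
Independent samples, unequal variances: SE_diff = √(SE₁² + SE₂²) = √(1.39074849 + 0.57138481) = 1.4008.
z* = 1.645, so margin of error = 1.645 × 1.4008 = 2.3043.
Difference in means = 49.2 − 55.6 = -6.4000.
-6.4000 ± 2.3043 → (-8.70, -4.10).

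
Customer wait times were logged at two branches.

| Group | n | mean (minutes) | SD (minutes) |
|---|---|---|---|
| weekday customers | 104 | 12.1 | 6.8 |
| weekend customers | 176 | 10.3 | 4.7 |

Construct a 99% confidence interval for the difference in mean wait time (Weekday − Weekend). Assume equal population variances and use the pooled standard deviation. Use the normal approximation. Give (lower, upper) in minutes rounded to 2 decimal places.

(0.03, 3.57)

Pooled variance s_p² = [103·6.8² + 175·4.7²] / (104+176−2) = 31.0377, so s_p = 5.5711.
SE_diff = s_p·√(1/n₁ + 1/n₂) = 5.5711·√(1/104 + 1/176) = 0.6890.
z* = 2.576; margin = 2.576 × 0.6890 = 1.7749.
Difference = 12.1 − 10.3 = 1.8000.
1.8000 ± 1.7749 → (0.03, 3.57).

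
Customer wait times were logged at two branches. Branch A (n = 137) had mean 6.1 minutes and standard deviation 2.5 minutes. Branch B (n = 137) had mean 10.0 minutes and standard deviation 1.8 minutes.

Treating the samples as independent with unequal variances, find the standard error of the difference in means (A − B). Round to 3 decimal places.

SE₁ = s₁/√n₁ = 2.5/√137 = 0.2136; SE₂ = 1.8/√137 = 0.1538.
Independent samples, unequal variances: SE_diff = √(SE₁² + SE₂²) = √(0.04562496 + 0.02365444) = 0.2632.

0.263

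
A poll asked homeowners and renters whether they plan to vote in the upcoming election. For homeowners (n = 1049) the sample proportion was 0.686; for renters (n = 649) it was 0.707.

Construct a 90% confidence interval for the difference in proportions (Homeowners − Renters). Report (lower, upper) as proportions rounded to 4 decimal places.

(-0.0587, 0.0167)

Each SE is √(p̂(1−p̂)/n): √(0.6860·0.3140/1049) = 0.01433 and √(0.7070·0.2930/649) = 0.01787.
SE(p̂₁ − p̂₂) = √(SE₁² + SE₂²) = √(0.0002053489 + 0.0003193369) = 0.02291, since the two samples are independent.
At 90% confidence z* = 1.645; margin = 1.645 × 0.02291 = 0.03769.
The difference is 0.6860 − 0.7070 = -0.0210, so the interval is -0.0210 ± 0.03769 = (-0.0587, 0.0167).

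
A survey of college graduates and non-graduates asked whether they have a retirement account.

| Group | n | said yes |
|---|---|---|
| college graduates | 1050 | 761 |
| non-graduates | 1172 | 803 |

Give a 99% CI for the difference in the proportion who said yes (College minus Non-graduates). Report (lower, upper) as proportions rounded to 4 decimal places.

First, p̂₁ = 761/1050 = 0.7248; p̂₂ = 803/1172 = 0.6852.
The two standard errors are √(0.7248×0.2752/1050) = 0.01378 and √(0.6852×0.3148/1172) = 0.01357.
Because the samples are independent, SE_diff = √(0.01378² + 0.01357²) = 0.01934.
Using z* = 2.576 for 99%, ME = 2.576 × 0.01934 = 0.04982.
p̂₁ − p̂₂ = 0.0396; interval 0.0396 ± 0.04982 gives (-0.0102, 0.0894).

(-0.0102, 0.0894)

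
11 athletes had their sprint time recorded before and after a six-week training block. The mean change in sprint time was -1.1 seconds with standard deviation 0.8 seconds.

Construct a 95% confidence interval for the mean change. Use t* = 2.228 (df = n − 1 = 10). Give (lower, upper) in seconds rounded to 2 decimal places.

(-1.64, -0.56)

Paired design: SE = s_d/√n = 0.8/√11 = 0.2412.
t* = 2.228; margin of error = 2.228 × 0.2412 = 0.5374.
-1.1 ± 0.5374 → (-1.64, -0.56).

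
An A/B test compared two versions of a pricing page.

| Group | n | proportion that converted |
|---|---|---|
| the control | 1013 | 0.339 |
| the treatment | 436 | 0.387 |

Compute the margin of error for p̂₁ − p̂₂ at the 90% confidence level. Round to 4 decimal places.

Each SE is √(p̂(1−p̂)/n): √(0.3390·0.6610/1013) = 0.01487 and √(0.3870·0.6130/436) = 0.02333.
SE(p̂₁ − p̂₂) = √(SE₁² + SE₂²) = √(0.0002211169 + 0.0005442889) = 0.02767, since the two samples are independent.
At 90% confidence z* = 1.645; margin = 1.645 × 0.02767 = 0.04552.

0.0455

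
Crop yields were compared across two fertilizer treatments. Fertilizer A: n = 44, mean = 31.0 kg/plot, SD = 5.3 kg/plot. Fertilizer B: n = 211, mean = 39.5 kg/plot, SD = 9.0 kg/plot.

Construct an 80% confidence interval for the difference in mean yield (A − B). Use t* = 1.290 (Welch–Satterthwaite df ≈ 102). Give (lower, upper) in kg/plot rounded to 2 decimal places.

(-9.80, -7.20)

Standard errors of each mean: 5.3/√44 = 0.7990 and 9.0/√211 = 0.6196.
SE(x̄₁ − x̄₂) = √(0.7990² + 0.6196²) = 1.0111 for independent samples with unequal variances.
With t* = 1.290, the margin is 1.290 × 1.0111 = 1.3043.
x̄₁ − x̄₂ = 31.0 − 39.5 = -8.5000; the interval is -8.5000 ± 1.3043 = (-9.80, -7.20).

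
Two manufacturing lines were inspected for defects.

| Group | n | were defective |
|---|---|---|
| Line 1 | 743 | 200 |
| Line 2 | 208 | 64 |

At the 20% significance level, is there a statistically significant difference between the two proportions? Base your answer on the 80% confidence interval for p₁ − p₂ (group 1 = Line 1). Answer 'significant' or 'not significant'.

First, p̂₁ = 200/743 = 0.2692; p̂₂ = 64/208 = 0.3077.
The two standard errors are √(0.2692×0.7308/743) = 0.01627 and √(0.3077×0.6923/208) = 0.03200.
Because the samples are independent, SE_diff = √(0.01627² + 0.03200²) = 0.03590.
Using z* = 1.282 for 80%, ME = 1.282 × 0.03590 = 0.04602.
p̂₁ − p̂₂ = -0.0385; interval -0.0385 ± 0.04602 gives (-0.08452, 0.00752).
The interval (-0.08452, 0.00752) contains 0, so the difference is not significant.

not significant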